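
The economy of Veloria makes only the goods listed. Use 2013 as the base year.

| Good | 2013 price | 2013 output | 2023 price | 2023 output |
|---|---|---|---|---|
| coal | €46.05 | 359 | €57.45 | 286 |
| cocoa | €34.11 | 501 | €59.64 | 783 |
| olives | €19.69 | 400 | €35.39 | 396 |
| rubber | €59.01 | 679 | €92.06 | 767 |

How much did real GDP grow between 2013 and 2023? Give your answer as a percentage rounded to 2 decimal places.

Real GDP 2013 = Nominal GDP 2013 = 46.05·359 + 34.11·501 + 19.69·400 + 59.01·679 = 81564.85.
Real GDP 2023 (at 2013 prices) = 46.05·286 + 34.11·783 + 19.69·396 + 59.01·767 = 92936.34.
Real growth = 92936.34/81564.85 − 1 = 0.1394.

13.94%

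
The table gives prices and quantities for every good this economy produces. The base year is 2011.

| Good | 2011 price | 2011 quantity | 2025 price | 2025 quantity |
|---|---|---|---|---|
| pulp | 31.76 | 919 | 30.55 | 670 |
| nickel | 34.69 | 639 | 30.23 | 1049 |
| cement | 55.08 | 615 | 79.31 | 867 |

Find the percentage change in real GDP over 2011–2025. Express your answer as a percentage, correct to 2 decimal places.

Real GDP 2011 = Nominal GDP 2011 = 31.76·919 + 34.69·639 + 55.08·615 = 85228.55.
Real GDP 2025 (at 2011 prices) = 31.76·670 + 34.69·1049 + 55.08·867 = 105423.37.
Real growth = 105423.37/85228.55 − 1 = 0.2369.

23.69%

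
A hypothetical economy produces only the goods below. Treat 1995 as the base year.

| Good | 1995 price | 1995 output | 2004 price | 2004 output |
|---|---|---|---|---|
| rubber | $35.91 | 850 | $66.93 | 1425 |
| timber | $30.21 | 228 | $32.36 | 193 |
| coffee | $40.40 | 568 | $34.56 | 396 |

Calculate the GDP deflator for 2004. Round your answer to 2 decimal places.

Nominal GDP 2004 = 66.93·1425 + 32.36·193 + 34.56·396 = 115306.49.
Real GDP 2004 (at 1995 prices) = 35.91·1425 + 30.21·193 + 40.40·396 = 73000.68.
Deflator = Nominal/Real × 100 = 115306.49/73000.68 × 100 = 157.953.

157.95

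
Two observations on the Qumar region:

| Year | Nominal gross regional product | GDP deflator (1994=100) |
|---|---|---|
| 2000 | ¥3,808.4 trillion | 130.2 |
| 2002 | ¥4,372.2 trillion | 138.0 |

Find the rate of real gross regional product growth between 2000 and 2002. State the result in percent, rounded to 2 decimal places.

8.32%

Deflate each year: 2000 → 3808.4/1.302 = 2925.04; 2002 → 4372.2/1.380 = 3168.26.
So real gross regional product changed by 3168.26/2925.04 − 1 = 0.0832, i.e. 8.32%.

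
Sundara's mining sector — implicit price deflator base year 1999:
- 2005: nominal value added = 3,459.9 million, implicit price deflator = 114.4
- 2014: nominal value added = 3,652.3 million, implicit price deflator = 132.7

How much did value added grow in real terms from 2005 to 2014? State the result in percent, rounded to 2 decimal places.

Deflate each year: 2005 → 3459.9/1.144 = 3024.39; 2014 → 3652.3/1.327 = 2752.30.
So real value added changed by 2752.30/3024.39 − 1 = -0.0900, i.e. -9.00%.

-9.00%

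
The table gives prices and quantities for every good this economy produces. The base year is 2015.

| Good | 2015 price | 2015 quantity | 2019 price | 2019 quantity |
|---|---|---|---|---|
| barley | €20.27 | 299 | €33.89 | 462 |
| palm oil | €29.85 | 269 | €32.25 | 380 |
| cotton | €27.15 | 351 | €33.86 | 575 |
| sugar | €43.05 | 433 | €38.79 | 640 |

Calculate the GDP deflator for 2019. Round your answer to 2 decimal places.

113.05

Nominal GDP 2019 = 33.89·462 + 32.25·380 + 33.86·575 + 38.79·640 = 72207.28.
Real GDP 2019 (at 2015 prices) = 20.27·462 + 29.85·380 + 27.15·575 + 43.05·640 = 63870.99.
Deflator = Nominal/Real × 100 = 72207.28/63870.99 × 100 = 113.052.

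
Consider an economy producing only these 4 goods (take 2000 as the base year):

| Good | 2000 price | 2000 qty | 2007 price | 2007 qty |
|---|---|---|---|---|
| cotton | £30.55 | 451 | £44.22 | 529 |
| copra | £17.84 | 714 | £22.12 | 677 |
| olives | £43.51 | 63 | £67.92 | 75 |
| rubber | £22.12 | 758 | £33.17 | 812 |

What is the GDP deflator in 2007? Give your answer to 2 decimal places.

Nominal GDP 2007 = 44.22·529 + 22.12·677 + 67.92·75 + 33.17·812 = 70395.66.
Real GDP 2007 (at 2000 prices) = 30.55·529 + 17.84·677 + 43.51·75 + 22.12·812 = 49463.32.
Deflator = Nominal/Real × 100 = 70395.66/49463.32 × 100 = 142.319.

142.32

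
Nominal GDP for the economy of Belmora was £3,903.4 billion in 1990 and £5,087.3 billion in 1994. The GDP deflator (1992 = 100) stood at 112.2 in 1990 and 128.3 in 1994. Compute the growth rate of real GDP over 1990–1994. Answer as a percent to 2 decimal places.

13.98%

Real GDP 1990 = 3903.4 / 1.122 = 3478.97.
Real GDP 1994 = 5087.3 / 1.283 = 3965.16.
Real growth = 3965.16 / 3478.97 − 1 = 0.1398.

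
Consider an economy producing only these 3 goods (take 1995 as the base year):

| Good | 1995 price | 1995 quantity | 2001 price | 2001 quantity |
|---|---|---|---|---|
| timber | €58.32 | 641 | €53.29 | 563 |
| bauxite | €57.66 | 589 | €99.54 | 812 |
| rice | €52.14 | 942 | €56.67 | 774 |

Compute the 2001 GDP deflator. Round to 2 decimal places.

128.90

Nominal GDP 2001 = 53.29·563 + 99.54·812 + 56.67·774 = 154691.33.
Real GDP 2001 (at 1995 prices) = 58.32·563 + 57.66·812 + 52.14·774 = 120010.44.
Deflator = Nominal/Real × 100 = 154691.33/120010.44 × 100 = 128.898.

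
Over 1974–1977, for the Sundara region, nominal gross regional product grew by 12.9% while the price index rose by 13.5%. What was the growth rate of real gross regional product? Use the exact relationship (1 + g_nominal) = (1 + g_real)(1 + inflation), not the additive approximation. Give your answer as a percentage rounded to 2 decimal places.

(1 + g_nom) = (1 + g_real)(1 + π), so g_real = 1.1290 / 1.1350 − 1 = -0.00529.

-0.53%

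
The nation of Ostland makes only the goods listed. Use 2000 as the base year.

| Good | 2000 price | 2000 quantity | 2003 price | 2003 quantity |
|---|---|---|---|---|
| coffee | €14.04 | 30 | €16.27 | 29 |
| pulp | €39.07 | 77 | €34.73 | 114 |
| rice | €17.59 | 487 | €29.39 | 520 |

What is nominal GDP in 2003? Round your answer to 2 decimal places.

€19713.85

Nominal GDP 2003 = Σ (p_2003 × q_2003) = 16.27·29 + 34.73·114 + 29.39·520 = 19713.85.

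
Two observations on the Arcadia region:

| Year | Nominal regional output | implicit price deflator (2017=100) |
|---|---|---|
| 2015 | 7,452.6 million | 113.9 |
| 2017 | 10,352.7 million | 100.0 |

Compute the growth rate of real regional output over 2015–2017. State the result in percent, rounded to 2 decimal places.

Deflate each year: 2015 → 7452.6/1.139 = 6543.11; 2017 → 10352.7/1.000 = 10352.70.
So real regional output changed by 10352.70/6543.11 − 1 = 0.5822, i.e. 58.22%.

58.22%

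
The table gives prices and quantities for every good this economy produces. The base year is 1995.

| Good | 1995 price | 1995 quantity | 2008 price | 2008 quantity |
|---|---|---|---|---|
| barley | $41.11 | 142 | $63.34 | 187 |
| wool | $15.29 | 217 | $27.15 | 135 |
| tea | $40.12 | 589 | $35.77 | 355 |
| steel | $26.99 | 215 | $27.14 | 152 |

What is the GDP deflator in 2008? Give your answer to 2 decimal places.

Nominal GDP 2008 = 63.34·187 + 27.15·135 + 35.77·355 + 27.14·152 = 32333.46.
Real GDP 2008 (at 1995 prices) = 41.11·187 + 15.29·135 + 40.12·355 + 26.99·152 = 28096.80.
Deflator = Nominal/Real × 100 = 32333.46/28096.80 × 100 = 115.079.

115.08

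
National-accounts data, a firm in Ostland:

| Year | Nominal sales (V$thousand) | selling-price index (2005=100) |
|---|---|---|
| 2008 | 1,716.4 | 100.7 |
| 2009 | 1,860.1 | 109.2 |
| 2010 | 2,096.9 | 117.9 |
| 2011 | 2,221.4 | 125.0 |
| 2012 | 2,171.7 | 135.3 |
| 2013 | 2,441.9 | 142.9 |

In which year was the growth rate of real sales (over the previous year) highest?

2009: real = 1860.1/1.092 = 1703.39; growth vs 2008 (1704.47) = -0.06%.
2010: real = 2096.9/1.179 = 1778.54; growth vs 2009 (1703.39) = 4.41%.
2011: real = 2221.4/1.250 = 1777.12; growth vs 2010 (1778.54) = -0.08%.
2012: real = 2171.7/1.353 = 1605.10; growth vs 2011 (1777.12) = -9.68%.
2013: real = 2441.9/1.429 = 1708.82; growth vs 2012 (1605.10) = 6.46%.

2013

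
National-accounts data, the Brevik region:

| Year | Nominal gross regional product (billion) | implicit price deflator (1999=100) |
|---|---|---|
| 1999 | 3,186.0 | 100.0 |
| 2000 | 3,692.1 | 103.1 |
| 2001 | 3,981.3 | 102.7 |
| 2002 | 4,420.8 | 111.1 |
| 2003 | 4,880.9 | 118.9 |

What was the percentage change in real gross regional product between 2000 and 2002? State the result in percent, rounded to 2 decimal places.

Real gross regional product 2000 = 3692.1/1.031 = 3581.09.
Real gross regional product 2002 = 4420.8/1.111 = 3979.12.
Change = 3979.12/3581.09 − 1 = 0.1111.

11.11%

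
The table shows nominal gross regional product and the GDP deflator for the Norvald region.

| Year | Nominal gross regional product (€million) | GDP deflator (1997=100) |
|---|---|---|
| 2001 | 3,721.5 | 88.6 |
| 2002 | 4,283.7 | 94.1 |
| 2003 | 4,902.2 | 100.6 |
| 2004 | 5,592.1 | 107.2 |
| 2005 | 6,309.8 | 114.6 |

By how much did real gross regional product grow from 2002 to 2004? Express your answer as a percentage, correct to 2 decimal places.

Real gross regional product 2002 = 4283.7/0.941 = 4552.28.
Real gross regional product 2004 = 5592.1/1.072 = 5216.51.
Change = 5216.51/4552.28 − 1 = 0.1459.

14.59%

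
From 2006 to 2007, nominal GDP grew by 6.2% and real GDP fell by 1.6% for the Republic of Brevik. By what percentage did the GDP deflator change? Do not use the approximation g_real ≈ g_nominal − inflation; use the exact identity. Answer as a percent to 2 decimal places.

7.93%

(1 + g_nom) = (1 + g_real)(1 + π), so π = 1.0620 / 0.9840 − 1 = 0.07927.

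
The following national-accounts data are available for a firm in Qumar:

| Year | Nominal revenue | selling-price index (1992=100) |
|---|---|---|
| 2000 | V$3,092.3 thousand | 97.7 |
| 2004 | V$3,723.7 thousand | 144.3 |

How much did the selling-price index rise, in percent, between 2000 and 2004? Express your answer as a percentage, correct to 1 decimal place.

Price-level change = 144.3 / 97.7 − 1 = 0.4770.

47.7%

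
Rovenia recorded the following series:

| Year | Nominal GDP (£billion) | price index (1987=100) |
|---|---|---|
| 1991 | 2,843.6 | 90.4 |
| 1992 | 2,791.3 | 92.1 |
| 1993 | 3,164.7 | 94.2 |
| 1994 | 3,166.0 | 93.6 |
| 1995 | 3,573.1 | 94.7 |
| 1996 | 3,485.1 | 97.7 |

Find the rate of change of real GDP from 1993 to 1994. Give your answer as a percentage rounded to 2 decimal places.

0.68%

Real GDP 1993 = 3164.7/0.942 = 3359.55.
Real GDP 1994 = 3166.0/0.936 = 3382.48.
Change = 3382.48/3359.55 − 1 = 0.0068.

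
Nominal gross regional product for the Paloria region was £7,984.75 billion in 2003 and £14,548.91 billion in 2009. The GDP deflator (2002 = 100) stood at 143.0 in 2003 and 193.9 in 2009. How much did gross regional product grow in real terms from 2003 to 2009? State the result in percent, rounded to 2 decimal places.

Real gross regional product 2003 = 7984.75 / 1.430 = 5583.74.
Real gross regional product 2009 = 14548.91 / 1.939 = 7503.31.
Real growth = 7503.31 / 5583.74 − 1 = 0.3438.

34.38%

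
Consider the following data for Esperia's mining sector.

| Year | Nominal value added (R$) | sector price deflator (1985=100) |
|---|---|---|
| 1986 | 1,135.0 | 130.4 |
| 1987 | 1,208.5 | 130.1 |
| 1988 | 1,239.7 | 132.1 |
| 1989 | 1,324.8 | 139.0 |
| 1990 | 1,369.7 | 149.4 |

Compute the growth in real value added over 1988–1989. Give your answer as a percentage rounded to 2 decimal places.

1.56%

Real value added 1988 = 1239.7/1.321 = 938.46.
Real value added 1989 = 1324.8/1.390 = 953.09.
Change = 953.09/938.46 − 1 = 0.0156.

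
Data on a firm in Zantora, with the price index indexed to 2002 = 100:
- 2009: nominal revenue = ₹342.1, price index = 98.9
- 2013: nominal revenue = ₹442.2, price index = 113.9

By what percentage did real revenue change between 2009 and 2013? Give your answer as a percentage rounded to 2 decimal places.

12.24%

Real revenue 2009 = 342.1 / 0.989 = 345.90.
Real revenue 2013 = 442.2 / 1.139 = 388.24.
Real growth = 388.24 / 345.90 − 1 = 0.1224.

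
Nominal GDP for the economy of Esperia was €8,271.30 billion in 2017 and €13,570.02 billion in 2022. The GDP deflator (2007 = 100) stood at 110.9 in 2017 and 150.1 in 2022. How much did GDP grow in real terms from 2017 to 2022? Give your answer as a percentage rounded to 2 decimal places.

21.22%

Deflate each year: 2017 → 8271.30/1.109 = 7458.34; 2022 → 13570.02/1.501 = 9040.65.
So real GDP changed by 9040.65/7458.34 − 1 = 0.2122, i.e. 21.22%.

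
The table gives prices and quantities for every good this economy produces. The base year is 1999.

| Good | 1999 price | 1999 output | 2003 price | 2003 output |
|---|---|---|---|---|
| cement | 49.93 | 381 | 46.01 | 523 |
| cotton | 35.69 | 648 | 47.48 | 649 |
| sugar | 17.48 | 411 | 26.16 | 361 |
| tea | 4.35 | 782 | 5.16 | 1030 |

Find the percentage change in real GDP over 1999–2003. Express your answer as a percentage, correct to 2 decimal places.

Real GDP 1999 = Nominal GDP 1999 = 49.93·381 + 35.69·648 + 17.48·411 + 4.35·782 = 52736.43.
Real GDP 2003 (at 1999 prices) = 49.93·523 + 35.69·649 + 17.48·361 + 4.35·1030 = 60066.98.
Real growth = 60066.98/52736.43 − 1 = 0.1390.

13.90%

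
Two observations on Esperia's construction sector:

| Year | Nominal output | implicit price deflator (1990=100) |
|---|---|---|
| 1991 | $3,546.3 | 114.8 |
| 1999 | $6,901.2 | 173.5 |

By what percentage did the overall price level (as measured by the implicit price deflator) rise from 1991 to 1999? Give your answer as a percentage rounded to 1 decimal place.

Price-level change = 173.5 / 114.8 − 1 = 0.5113.

51.1%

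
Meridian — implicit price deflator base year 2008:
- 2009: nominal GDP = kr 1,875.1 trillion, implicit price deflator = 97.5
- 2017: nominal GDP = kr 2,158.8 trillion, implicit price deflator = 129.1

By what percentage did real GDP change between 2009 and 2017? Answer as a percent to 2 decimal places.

-13.05%

Deflate each year: 2009 → 1875.1/0.975 = 1923.18; 2017 → 2158.8/1.291 = 1672.19.
So real GDP changed by 1672.19/1923.18 − 1 = -0.1305, i.e. -13.05%.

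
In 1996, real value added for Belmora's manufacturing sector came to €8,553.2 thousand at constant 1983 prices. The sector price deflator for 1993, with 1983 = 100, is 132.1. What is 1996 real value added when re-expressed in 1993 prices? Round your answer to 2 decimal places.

€11,298.78 thousand

Real value added in 1993 prices = Real value added in 1983 prices × (P_1993/P_1983) = 8553.2 × 1.321 = 11298.78.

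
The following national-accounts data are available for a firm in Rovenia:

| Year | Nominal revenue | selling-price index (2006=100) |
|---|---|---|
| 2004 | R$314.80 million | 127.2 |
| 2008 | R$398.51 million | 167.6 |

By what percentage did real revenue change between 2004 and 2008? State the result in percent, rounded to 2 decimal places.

Deflate each year: 2004 → 314.80/1.272 = 247.48; 2008 → 398.51/1.676 = 237.77.
So real revenue changed by 237.77/247.48 − 1 = -0.0392, i.e. -3.92%.

-3.92%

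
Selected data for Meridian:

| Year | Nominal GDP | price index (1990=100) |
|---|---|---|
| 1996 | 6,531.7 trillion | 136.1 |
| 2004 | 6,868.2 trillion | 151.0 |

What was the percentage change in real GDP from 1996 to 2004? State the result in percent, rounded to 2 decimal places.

-5.22%

Real GDP 1996 = 6531.7 / 1.361 = 4799.19.
Real GDP 2004 = 6868.2 / 1.510 = 4548.48.
Real growth = 4548.48 / 4799.19 − 1 = -0.0522.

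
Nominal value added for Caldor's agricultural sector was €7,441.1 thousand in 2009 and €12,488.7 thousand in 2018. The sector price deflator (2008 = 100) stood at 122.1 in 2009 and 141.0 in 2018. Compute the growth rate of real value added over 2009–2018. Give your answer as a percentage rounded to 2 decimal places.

Deflate each year: 2009 → 7441.1/1.221 = 6094.27; 2018 → 12488.7/1.410 = 8857.23.
So real value added changed by 8857.23/6094.27 − 1 = 0.4534, i.e. 45.34%.

45.34%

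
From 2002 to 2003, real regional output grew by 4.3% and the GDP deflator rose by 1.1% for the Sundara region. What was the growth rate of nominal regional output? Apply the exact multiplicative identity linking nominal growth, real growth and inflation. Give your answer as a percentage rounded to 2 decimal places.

5.45%

(1 + g_nom) = (1 + g_real)(1 + π) = 1.0430 × 1.0110 = 1.05447.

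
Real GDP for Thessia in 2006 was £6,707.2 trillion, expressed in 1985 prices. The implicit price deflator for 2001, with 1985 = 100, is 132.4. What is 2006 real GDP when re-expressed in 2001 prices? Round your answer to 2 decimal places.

Real GDP in 2001 prices = Real GDP in 1985 prices × (P_2001/P_1985) = 6707.2 × 1.324 = 8880.33.

£8,880.33 trillion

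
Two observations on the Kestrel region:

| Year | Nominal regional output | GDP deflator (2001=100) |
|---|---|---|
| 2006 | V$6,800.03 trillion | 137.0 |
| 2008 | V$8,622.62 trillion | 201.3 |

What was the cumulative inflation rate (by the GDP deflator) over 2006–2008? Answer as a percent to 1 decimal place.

Price-level change = 201.3 / 137.0 − 1 = 0.4693.

46.9%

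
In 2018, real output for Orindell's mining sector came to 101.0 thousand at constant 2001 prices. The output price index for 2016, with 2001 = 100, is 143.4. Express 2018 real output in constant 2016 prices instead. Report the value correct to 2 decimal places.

Real output in 2016 prices = Real output in 2001 prices × (P_2016/P_2001) = 101.0 × 1.434 = 144.83.

144.83 thousand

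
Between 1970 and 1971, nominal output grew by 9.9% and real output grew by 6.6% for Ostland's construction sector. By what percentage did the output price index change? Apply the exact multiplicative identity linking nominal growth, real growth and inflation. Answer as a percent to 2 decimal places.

3.10%

(1 + g_nom) = (1 + g_real)(1 + π), so π = 1.0990 / 1.0660 − 1 = 0.03096.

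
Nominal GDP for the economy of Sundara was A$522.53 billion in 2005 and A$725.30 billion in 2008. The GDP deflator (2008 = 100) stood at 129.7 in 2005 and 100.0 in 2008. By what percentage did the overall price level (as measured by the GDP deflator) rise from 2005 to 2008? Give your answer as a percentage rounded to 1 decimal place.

Price-level change = 100.0 / 129.7 − 1 = -0.2290.

-22.9%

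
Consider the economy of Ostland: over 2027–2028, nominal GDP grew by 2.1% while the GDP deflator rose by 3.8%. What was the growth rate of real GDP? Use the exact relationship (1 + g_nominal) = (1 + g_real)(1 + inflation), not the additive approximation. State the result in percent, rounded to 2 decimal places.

-1.64%

(1 + g_nom) = (1 + g_real)(1 + π), so g_real = 1.0210 / 1.0380 − 1 = -0.01638.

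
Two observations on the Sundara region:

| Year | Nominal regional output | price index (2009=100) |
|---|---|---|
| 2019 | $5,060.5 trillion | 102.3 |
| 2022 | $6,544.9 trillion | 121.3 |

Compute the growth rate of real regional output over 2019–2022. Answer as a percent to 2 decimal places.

9.07%

Real regional output 2019 = 5060.5 / 1.023 = 4946.73.
Real regional output 2022 = 6544.9 / 1.213 = 5395.63.
Real growth = 5395.63 / 4946.73 − 1 = 0.0907.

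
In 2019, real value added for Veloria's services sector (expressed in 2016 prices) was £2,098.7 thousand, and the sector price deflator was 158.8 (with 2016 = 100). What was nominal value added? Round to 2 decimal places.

Nominal value added = Real × (sector price deflator/100) = 2098.7 × 1.588 = 3332.74.

£3,332.74 thousand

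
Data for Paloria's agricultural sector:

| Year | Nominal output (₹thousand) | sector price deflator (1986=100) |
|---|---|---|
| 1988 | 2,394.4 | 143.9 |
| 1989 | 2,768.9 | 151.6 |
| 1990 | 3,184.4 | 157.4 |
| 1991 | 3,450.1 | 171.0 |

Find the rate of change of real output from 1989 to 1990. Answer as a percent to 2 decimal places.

Real output 1989 = 2768.9/1.516 = 1826.45.
Real output 1990 = 3184.4/1.574 = 2023.13.
Change = 2023.13/1826.45 − 1 = 0.1077.

10.77%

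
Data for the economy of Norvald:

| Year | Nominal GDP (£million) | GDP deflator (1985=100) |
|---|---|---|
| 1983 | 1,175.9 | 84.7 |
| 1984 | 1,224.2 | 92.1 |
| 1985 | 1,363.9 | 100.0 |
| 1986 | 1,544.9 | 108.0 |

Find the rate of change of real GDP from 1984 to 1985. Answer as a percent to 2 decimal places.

Real GDP 1984 = 1224.2/0.921 = 1329.21.
Real GDP 1985 = 1363.9/1.000 = 1363.90.
Change = 1363.90/1329.21 − 1 = 0.0261.

2.61%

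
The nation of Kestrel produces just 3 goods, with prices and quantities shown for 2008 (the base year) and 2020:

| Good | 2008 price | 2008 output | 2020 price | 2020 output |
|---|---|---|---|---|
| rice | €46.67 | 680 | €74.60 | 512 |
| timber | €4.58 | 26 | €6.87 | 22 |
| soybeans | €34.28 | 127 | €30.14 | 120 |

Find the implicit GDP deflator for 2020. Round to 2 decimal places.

Nominal GDP 2020 = 74.60·512 + 6.87·22 + 30.14·120 = 41963.14.
Real GDP 2020 (at 2008 prices) = 46.67·512 + 4.58·22 + 34.28·120 = 28109.40.
Deflator = Nominal/Real × 100 = 41963.14/28109.40 × 100 = 149.285.

149.29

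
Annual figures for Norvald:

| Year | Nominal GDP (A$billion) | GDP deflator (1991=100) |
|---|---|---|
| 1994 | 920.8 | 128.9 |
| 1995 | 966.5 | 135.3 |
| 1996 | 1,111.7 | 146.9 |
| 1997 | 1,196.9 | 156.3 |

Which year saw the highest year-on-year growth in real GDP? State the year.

1995: real = 966.5/1.353 = 714.34; growth vs 1994 (714.35) = 0.00%.
1996: real = 1111.7/1.469 = 756.77; growth vs 1995 (714.34) = 5.94%.
1997: real = 1196.9/1.563 = 765.77; growth vs 1996 (756.77) = 1.19%.

1996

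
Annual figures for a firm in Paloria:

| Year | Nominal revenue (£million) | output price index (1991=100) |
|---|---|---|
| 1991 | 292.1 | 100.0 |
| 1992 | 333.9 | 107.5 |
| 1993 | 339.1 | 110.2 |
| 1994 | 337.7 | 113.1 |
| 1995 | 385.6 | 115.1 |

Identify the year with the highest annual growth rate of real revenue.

1992: real = 333.9/1.075 = 310.60; growth vs 1991 (292.10) = 6.33%.
1993: real = 339.1/1.102 = 307.71; growth vs 1992 (310.60) = -0.93%.
1994: real = 337.7/1.131 = 298.59; growth vs 1993 (307.71) = -2.96%.
1995: real = 385.6/1.151 = 335.01; growth vs 1994 (298.59) = 12.20%.

1995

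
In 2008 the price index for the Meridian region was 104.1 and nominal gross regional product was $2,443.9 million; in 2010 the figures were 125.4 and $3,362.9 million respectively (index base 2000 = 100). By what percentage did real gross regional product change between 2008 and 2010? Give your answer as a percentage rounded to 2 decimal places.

14.23%

Deflate each year: 2008 → 2443.9/1.041 = 2347.65; 2010 → 3362.9/1.254 = 2681.74.
So real gross regional product changed by 2681.74/2347.65 − 1 = 0.1423, i.e. 14.23%.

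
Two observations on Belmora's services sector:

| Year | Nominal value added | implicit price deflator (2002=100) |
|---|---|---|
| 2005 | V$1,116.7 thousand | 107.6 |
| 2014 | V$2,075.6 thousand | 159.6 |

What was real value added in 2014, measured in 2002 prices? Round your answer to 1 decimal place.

V$1,300.5 thousand

Real value added = Nominal / (implicit price deflator/100) = 2075.6 / 1.596 = 1300.50.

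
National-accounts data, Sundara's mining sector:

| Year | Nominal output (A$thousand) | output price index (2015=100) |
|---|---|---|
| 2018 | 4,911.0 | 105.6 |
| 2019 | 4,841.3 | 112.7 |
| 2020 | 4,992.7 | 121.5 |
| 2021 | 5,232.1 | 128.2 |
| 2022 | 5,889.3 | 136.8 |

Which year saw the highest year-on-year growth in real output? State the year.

2022

2019: real = 4841.3/1.127 = 4295.74; growth vs 2018 (4650.57) = -7.63%.
2020: real = 4992.7/1.215 = 4109.22; growth vs 2019 (4295.74) = -4.34%.
2021: real = 5232.1/1.282 = 4081.20; growth vs 2020 (4109.22) = -0.68%.
2022: real = 5889.3/1.368 = 4305.04; growth vs 2021 (4081.20) = 5.48%.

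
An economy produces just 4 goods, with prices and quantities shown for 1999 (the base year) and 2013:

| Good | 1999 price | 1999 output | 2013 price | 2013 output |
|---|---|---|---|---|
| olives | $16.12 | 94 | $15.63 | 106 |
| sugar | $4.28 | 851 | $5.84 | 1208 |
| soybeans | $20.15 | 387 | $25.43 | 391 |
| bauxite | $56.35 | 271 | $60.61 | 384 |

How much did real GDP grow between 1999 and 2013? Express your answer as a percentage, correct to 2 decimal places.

28.94%

Real GDP 1999 = Nominal GDP 1999 = 16.12·94 + 4.28·851 + 20.15·387 + 56.35·271 = 28226.46.
Real GDP 2013 (at 1999 prices) = 16.12·106 + 4.28·1208 + 20.15·391 + 56.35·384 = 36396.01.
Real growth = 36396.01/28226.46 − 1 = 0.2894.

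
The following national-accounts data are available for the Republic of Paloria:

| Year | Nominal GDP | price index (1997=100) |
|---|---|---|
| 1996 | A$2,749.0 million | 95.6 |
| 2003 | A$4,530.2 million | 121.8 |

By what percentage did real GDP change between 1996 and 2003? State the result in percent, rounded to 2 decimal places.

Deflate each year: 1996 → 2749.0/0.956 = 2875.52; 2003 → 4530.2/1.218 = 3719.38.
So real GDP changed by 3719.38/2875.52 − 1 = 0.2935, i.e. 29.35%.

29.35%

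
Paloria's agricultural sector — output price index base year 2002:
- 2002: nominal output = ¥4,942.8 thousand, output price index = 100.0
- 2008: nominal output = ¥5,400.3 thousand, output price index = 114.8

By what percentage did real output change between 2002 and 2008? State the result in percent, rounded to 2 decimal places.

-4.83%

Real output 2002 = 4942.8 / 1.000 = 4942.80.
Real output 2008 = 5400.3 / 1.148 = 4704.09.
Real growth = 4704.09 / 4942.80 − 1 = -0.0483.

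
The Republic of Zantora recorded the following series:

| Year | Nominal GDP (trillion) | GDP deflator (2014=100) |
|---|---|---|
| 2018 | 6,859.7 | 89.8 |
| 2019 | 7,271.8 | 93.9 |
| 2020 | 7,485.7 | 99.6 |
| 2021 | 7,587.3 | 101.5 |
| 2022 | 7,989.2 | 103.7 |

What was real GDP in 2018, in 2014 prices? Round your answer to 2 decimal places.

Real GDP 2018 = 6859.7 / 0.898 = 7638.86.

7,638.86 trillion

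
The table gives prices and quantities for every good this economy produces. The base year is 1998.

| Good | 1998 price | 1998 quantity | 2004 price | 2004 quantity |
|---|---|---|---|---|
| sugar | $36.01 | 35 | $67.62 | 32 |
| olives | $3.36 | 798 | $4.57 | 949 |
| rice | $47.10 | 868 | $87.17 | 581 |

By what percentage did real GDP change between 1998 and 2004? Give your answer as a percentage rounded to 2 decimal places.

-29.27%

Real GDP 1998 = Nominal GDP 1998 = 36.01·35 + 3.36·798 + 47.10·868 = 44824.43.
Real GDP 2004 (at 1998 prices) = 36.01·32 + 3.36·949 + 47.10·581 = 31706.06.
Real growth = 31706.06/44824.43 − 1 = -0.2927.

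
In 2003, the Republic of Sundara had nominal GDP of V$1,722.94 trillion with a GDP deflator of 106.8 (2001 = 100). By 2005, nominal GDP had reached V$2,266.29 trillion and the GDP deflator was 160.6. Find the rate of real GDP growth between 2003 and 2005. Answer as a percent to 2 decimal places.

Deflate each year: 2003 → 1722.94/1.068 = 1613.24; 2005 → 2266.29/1.606 = 1411.14.
So real GDP changed by 1411.14/1613.24 − 1 = -0.1253, i.e. -12.53%.

-12.53%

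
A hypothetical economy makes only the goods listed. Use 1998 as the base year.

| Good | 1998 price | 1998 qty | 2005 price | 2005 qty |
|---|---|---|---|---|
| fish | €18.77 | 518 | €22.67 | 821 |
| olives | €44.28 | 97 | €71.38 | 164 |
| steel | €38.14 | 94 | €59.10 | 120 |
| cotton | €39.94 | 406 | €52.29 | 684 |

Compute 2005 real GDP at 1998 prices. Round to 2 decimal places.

Real GDP 2005 = Σ (p_1998 × q_2005) = 18.77·821 + 44.28·164 + 38.14·120 + 39.94·684 = 54567.85.

€54567.85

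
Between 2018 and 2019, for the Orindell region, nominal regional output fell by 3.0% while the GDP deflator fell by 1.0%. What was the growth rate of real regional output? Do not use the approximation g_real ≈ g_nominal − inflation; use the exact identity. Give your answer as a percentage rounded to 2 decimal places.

(1 + g_nom) = (1 + g_real)(1 + π), so g_real = 0.9700 / 0.9900 − 1 = -0.02020.

-2.02%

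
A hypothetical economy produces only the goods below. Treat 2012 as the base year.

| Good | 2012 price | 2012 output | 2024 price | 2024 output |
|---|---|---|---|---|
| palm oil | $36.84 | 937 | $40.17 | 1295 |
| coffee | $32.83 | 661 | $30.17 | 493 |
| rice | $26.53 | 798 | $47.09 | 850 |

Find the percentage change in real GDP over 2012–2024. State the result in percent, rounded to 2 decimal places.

Real GDP 2012 = Nominal GDP 2012 = 36.84·937 + 32.83·661 + 26.53·798 = 77390.65.
Real GDP 2024 (at 2012 prices) = 36.84·1295 + 32.83·493 + 26.53·850 = 86443.49.
Real growth = 86443.49/77390.65 − 1 = 0.1170.

11.70%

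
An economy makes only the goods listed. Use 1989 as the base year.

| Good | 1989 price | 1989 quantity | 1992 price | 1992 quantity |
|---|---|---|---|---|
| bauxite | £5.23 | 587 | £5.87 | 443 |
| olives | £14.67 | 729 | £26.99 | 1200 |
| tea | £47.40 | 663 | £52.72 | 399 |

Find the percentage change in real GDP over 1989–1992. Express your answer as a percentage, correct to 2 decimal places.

-14.07%

Real GDP 1989 = Nominal GDP 1989 = 5.23·587 + 14.67·729 + 47.40·663 = 45190.64.
Real GDP 1992 (at 1989 prices) = 5.23·443 + 14.67·1200 + 47.40·399 = 38833.49.
Real growth = 38833.49/45190.64 − 1 = -0.1407.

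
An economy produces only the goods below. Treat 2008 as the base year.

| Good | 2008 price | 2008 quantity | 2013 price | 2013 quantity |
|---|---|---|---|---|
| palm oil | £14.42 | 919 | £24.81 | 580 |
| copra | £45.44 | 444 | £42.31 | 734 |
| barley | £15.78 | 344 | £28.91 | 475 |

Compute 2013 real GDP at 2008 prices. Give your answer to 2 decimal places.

Real GDP 2013 = Σ (p_2008 × q_2013) = 14.42·580 + 45.44·734 + 15.78·475 = 49212.06.

£49212.06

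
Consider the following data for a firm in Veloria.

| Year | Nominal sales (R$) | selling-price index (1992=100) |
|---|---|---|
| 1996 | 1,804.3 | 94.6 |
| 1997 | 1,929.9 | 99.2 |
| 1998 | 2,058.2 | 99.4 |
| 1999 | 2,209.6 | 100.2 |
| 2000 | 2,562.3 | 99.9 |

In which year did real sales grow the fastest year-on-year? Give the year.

2000

1997: real = 1929.9/0.992 = 1945.46; growth vs 1996 (1907.29) = 2.00%.
1998: real = 2058.2/0.994 = 2070.62; growth vs 1997 (1945.46) = 6.43%.
1999: real = 2209.6/1.002 = 2205.19; growth vs 1998 (2070.62) = 6.50%.
2000: real = 2562.3/0.999 = 2564.86; growth vs 1999 (2205.19) = 16.31%.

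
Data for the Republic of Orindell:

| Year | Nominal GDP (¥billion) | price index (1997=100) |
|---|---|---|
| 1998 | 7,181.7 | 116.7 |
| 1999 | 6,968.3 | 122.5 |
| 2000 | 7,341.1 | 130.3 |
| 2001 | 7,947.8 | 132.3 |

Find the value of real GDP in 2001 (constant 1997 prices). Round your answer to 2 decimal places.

¥6,007.41 billion

Real GDP 2001 = 7947.8 / 1.323 = 6007.41.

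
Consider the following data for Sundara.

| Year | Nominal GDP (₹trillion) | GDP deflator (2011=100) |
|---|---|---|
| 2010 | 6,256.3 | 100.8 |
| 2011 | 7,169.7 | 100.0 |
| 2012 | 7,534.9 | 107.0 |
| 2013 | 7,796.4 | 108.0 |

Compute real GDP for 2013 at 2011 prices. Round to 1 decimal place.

₹7,218.9 trillion

Real GDP 2013 = 7796.4 / 1.080 = 7218.89.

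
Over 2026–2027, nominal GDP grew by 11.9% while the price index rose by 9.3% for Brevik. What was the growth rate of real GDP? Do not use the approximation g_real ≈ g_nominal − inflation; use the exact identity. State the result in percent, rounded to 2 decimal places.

(1 + g_nom) = (1 + g_real)(1 + π), so g_real = 1.1190 / 1.0930 − 1 = 0.02379.

2.38%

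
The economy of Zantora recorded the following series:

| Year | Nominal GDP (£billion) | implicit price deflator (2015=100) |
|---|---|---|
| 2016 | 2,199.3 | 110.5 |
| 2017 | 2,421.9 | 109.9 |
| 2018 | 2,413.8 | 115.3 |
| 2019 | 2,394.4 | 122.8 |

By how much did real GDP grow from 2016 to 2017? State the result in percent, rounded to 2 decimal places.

Real GDP 2016 = 2199.3/1.105 = 1990.32.
Real GDP 2017 = 2421.9/1.099 = 2203.73.
Change = 2203.73/1990.32 − 1 = 0.1072.

10.72%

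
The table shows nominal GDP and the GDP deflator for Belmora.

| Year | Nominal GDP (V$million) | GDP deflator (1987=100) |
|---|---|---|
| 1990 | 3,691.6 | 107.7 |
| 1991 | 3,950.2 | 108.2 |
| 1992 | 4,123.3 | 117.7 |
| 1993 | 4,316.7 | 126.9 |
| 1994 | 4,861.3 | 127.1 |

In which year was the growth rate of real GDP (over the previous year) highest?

1994

1991: real = 3950.2/1.082 = 3650.83; growth vs 1990 (3427.67) = 6.51%.
1992: real = 4123.3/1.177 = 3503.23; growth vs 1991 (3650.83) = -4.04%.
1993: real = 4316.7/1.269 = 3401.65; growth vs 1992 (3503.23) = -2.90%.
1994: real = 4861.3/1.271 = 3824.78; growth vs 1993 (3401.65) = 12.44%.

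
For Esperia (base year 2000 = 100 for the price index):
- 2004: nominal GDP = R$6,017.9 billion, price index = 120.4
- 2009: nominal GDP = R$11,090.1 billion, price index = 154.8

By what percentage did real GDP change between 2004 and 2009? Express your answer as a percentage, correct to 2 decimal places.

43.33%

Real GDP 2004 = 6017.9 / 1.204 = 4998.26.
Real GDP 2009 = 11090.1 / 1.548 = 7164.15.
Real growth = 7164.15 / 4998.26 − 1 = 0.4333.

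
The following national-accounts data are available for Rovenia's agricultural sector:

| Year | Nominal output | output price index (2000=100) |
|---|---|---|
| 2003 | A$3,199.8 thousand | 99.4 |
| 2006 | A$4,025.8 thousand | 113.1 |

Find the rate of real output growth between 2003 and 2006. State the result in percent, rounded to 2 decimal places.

Real output 2003 = 3199.8 / 0.994 = 3219.11.
Real output 2006 = 4025.8 / 1.131 = 3559.50.
Real growth = 3559.50 / 3219.11 − 1 = 0.1057.

10.57%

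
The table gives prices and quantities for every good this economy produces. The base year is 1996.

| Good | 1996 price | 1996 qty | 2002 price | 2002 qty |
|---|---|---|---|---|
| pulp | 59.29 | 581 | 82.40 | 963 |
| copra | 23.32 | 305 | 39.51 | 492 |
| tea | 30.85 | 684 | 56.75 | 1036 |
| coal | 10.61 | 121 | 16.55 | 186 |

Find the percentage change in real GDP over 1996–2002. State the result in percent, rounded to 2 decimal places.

60.30%

Real GDP 1996 = Nominal GDP 1996 = 59.29·581 + 23.32·305 + 30.85·684 + 10.61·121 = 63945.30.
Real GDP 2002 (at 1996 prices) = 59.29·963 + 23.32·492 + 30.85·1036 + 10.61·186 = 102503.77.
Real growth = 102503.77/63945.30 − 1 = 0.6030.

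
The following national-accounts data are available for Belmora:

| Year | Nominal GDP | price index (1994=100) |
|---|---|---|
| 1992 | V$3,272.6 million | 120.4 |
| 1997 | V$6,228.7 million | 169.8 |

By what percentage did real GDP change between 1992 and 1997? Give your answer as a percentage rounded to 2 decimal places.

Real GDP 1992 = 3272.6 / 1.204 = 2718.11.
Real GDP 1997 = 6228.7 / 1.698 = 3668.26.
Real growth = 3668.26 / 2718.11 − 1 = 0.3496.

34.96%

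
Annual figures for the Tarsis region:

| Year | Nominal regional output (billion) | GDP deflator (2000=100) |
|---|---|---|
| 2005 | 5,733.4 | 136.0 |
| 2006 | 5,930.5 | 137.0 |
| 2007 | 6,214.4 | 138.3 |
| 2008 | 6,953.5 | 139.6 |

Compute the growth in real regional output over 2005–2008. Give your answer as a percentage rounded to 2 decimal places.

18.15%

Real regional output 2005 = 5733.4/1.360 = 4215.74.
Real regional output 2008 = 6953.5/1.396 = 4981.02.
Change = 4981.02/4215.74 − 1 = 0.1815.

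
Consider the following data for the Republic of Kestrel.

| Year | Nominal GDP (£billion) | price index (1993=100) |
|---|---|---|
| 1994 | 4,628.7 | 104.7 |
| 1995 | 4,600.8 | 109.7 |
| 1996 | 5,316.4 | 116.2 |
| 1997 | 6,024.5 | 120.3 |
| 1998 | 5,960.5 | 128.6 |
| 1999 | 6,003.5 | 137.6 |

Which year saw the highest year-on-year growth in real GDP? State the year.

1995: real = 4600.8/1.097 = 4193.98; growth vs 1994 (4420.92) = -5.13%.
1996: real = 5316.4/1.162 = 4575.22; growth vs 1995 (4193.98) = 9.09%.
1997: real = 6024.5/1.203 = 5007.90; growth vs 1996 (4575.22) = 9.46%.
1998: real = 5960.5/1.286 = 4634.91; growth vs 1997 (5007.90) = -7.45%.
1999: real = 6003.5/1.376 = 4363.01; growth vs 1998 (4634.91) = -5.87%.

1997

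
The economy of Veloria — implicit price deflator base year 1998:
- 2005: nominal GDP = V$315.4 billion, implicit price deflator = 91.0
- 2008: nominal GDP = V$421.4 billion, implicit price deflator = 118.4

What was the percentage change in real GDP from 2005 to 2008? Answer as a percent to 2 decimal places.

Real GDP 2005 = 315.4 / 0.910 = 346.59.
Real GDP 2008 = 421.4 / 1.184 = 355.91.
Real growth = 355.91 / 346.59 − 1 = 0.0269.

2.69%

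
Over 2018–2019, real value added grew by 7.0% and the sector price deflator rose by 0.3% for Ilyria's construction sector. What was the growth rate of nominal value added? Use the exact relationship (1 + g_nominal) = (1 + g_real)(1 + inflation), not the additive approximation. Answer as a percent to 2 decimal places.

(1 + g_nom) = (1 + g_real)(1 + π) = 1.0700 × 1.0030 = 1.07321.

7.32%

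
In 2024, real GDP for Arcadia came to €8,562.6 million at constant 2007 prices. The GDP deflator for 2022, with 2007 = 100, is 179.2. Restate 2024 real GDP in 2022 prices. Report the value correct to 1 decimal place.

€15,344.2 million

Real GDP in 2022 prices = Real GDP in 2007 prices × (P_2022/P_2007) = 8562.6 × 1.792 = 15344.18.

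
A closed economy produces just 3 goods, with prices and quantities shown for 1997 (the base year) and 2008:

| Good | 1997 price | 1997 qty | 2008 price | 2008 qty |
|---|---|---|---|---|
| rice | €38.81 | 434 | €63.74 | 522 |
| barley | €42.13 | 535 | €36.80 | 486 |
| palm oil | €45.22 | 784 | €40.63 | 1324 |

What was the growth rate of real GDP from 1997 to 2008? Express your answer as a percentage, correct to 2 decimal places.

Real GDP 1997 = Nominal GDP 1997 = 38.81·434 + 42.13·535 + 45.22·784 = 74835.57.
Real GDP 2008 (at 1997 prices) = 38.81·522 + 42.13·486 + 45.22·1324 = 100605.28.
Real growth = 100605.28/74835.57 − 1 = 0.3444.

34.44%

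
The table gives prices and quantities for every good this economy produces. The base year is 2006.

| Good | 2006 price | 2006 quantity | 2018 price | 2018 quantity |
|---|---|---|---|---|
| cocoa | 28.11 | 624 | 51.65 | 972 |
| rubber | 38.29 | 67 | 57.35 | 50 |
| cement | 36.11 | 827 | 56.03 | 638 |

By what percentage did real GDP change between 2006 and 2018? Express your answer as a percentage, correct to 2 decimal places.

Real GDP 2006 = Nominal GDP 2006 = 28.11·624 + 38.29·67 + 36.11·827 = 49969.04.
Real GDP 2018 (at 2006 prices) = 28.11·972 + 38.29·50 + 36.11·638 = 52275.60.
Real growth = 52275.60/49969.04 − 1 = 0.0462.

4.62%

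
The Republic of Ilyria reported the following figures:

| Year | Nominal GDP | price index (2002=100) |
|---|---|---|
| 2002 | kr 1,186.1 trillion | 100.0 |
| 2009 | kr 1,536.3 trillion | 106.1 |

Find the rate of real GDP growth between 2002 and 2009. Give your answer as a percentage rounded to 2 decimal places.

22.08%

Real GDP 2002 = 1186.1 / 1.000 = 1186.10.
Real GDP 2009 = 1536.3 / 1.061 = 1447.97.
Real growth = 1447.97 / 1186.10 − 1 = 0.2208.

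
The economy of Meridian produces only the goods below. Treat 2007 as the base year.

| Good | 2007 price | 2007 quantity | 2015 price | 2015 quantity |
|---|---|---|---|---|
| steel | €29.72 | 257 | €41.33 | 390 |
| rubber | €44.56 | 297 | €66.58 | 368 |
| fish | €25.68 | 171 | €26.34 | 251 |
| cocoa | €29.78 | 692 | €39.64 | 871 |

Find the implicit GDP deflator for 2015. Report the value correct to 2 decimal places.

135.42

Nominal GDP 2015 = 41.33·390 + 66.58·368 + 26.34·251 + 39.64·871 = 81757.92.
Real GDP 2015 (at 2007 prices) = 29.72·390 + 44.56·368 + 25.68·251 + 29.78·871 = 60372.94.
Deflator = Nominal/Real × 100 = 81757.92/60372.94 × 100 = 135.421.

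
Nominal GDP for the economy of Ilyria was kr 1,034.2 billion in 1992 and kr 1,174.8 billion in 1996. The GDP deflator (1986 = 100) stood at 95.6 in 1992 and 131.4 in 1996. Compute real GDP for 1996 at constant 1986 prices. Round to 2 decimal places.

kr 894.06 billion

Real GDP = Nominal / (GDP deflator/100) = 1174.8 / 1.314 = 894.06.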